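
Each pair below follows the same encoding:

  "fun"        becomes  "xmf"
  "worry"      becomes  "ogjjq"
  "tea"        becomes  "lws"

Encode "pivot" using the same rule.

Compare letters: f→x is +18, u→m is +18, n→f is +18 — a constant shift. This is a Caesar cipher with shift 18.
For pivot: p+18=h, i+18=a, v+18=n, o+18=g, t+18=l.

hangl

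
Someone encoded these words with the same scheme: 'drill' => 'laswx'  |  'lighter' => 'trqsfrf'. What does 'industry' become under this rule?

In drill: d→l is +8, r→a is +9, i→s is +10, l→w is +11 — the shift increases by 1 each position. Letter i (0-indexed) is shifted by i+8, so successive shifts are 8, 9, 10, ….
For industry: i+8=q, n+9=w, d+10=n, u+11=f, s+12=e, t+13=g, r+14=f, y+15=n.

qwnfegfn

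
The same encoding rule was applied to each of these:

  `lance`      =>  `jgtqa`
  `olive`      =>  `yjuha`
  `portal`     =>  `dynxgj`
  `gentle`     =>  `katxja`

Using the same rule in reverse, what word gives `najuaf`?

l(11)→j(9) and a(0)→g(6) fit y≡5x+6 (mod 26); the inverse of 5 mod 26 is 21. This is an affine cipher: with a=0,…,z=25, each position x becomes (5x+6) mod 26.
Decoding najuaf: n(13)→21·(13−6)≡17=r; a(0)→21·(0−6)≡4=e; j(9)→21·(9−6)≡11=l; u(20)→21·(20−6)≡8=i; a(0)→21·(0−6)≡4=e; f(5)→21·(5−6)≡5=f (all mod 26).

relief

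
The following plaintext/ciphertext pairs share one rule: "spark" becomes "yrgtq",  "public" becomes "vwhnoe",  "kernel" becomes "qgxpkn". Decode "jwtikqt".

It's a Vigenère-style cipher with numeric key [6,2]: position i shifts by key[i mod 2].
Reversing it on jwtikqt: j−6=d, w−2=u, t−6=n, i−2=g, k−6=e, q−2=o, t−6=n.

dungeon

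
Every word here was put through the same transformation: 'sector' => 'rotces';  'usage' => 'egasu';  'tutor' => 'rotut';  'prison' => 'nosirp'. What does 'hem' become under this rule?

The output letters match the input read backwards: sector reversed is rotces. It's just the letters in reverse order.
Applying it to hem: reverse → meh.

meh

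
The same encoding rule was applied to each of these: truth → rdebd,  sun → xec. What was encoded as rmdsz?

The output letters match the input read backwards, each shifted +10: truth reversed is hturt. The word is reversed, then every letter is shifted forward by 10.
Undoing it on rmdsz: shift back: r−10=h, m−10=c, d−10=t, s−10=i, z−10=p → hctip; then reverse → pitch.

pitch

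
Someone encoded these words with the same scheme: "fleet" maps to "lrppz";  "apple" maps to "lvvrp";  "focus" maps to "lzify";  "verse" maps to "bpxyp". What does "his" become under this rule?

The shift depends on letter class: consonant f→l is +6, but vowel e→p is +11. The rule splits by letter class: vowels +11, consonants +6.
Applying it to his: h(cons)+6=n, i(vowel)+11=t, s(cons)+6=y.

nty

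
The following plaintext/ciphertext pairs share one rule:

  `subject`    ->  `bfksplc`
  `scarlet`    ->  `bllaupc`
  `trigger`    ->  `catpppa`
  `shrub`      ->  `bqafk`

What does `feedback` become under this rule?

oppmkllt

Vowels shift forward by 11 and consonants shift forward by 9.
For feedback: f(cons)+9=o, e(vowel)+11=p, e(vowel)+11=p, d(cons)+9=m, b(cons)+9=k, a(vowel)+11=l, c(cons)+9=l, k(cons)+9=t.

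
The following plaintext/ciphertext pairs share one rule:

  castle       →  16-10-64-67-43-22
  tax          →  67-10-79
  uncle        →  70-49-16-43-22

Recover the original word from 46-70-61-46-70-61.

murmur

Each letter becomes 3×(its alphabet position, a=1..z=26) + 7.
Undoing it on 46-70-61-46-70-61: 46→(46−7)÷3=13=m, 70→(70−7)÷3=21=u, 61→(61−7)÷3=18=r, 46→(46−7)÷3=13=m, 70→(70−7)÷3=21=u, 61→(61−7)÷3=18=r.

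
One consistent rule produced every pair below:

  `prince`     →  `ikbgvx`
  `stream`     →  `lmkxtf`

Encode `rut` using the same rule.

knm

This is a Caesar cipher with shift 19.
Applying it to rut: r+19=k, u+19=n, t+19=m.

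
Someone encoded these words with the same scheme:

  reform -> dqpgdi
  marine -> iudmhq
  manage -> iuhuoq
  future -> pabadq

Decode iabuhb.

r(17)→d(3) and e(4)→q(16) fit y≡25x+20 (mod 26); the inverse of 25 mod 26 is 25. Each letter's alphabet position (a=0..z=25) is mapped through 25·x+20 mod 26 — an affine cipher.
Reversing it on iabuhb: i(8)→25·(8−20)≡12=m; a(0)→25·(0−20)≡20=u; b(1)→25·(1−20)≡19=t; u(20)→25·(20−20)≡0=a; h(7)→25·(7−20)≡13=n; b(1)→25·(1−20)≡19=t (all mod 26).

mutant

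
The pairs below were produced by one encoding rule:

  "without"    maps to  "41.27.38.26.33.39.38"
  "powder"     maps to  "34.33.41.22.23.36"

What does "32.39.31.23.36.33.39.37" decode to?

w is letter #23 and maps to 41: an offset of 18. Letters become their 1-based position plus 18 (so a→19, b→20, …).
Reversing it on 32.39.31.23.36.33.39.37: 32→(32−18)÷1=14=n, 39→(39−18)÷1=21=u, 31→(31−18)÷1=13=m, 23→(23−18)÷1=5=e, 36→(36−18)÷1=18=r, 33→(33−18)÷1=15=o, 39→(39−18)÷1=21=u, 37→(37−18)÷1=19=s.

numerous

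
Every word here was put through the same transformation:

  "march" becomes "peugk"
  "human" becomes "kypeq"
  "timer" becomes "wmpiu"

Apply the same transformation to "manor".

Shifts by position in march: pos 0: m→p (+3), pos 1: a→e (+4), pos 2: r→u (+3), pos 3: c→g (+4) — repeating every 2. It's a Vigenère-style cipher with numeric key [3,4]: position i shifts by key[i mod 2].
On manor: m+3=p, a+4=e, n+3=q, o+4=s, r+3=u.

peqsu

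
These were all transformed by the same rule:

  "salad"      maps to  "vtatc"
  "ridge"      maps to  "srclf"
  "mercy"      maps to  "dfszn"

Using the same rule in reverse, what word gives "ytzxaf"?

tackle

s(18)→v(21) and a(0)→t(19) fit y≡3x+19 (mod 26); the inverse of 3 mod 26 is 9. Each letter's alphabet position (a=0..z=25) is mapped through 3·x+19 mod 26 — an affine cipher.
Undoing it on ytzxaf: y(24)→9·(24−19)≡19=t; t(19)→9·(19−19)≡0=a; z(25)→9·(25−19)≡2=c; x(23)→9·(23−19)≡10=k; a(0)→9·(0−19)≡11=l; f(5)→9·(5−19)≡4=e (all mod 26).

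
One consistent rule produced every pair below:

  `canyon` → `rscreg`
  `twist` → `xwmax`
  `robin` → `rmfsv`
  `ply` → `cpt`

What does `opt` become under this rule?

Two steps: reverse the string, then apply a Caesar shift of +4.
On opt: reverse → tpo; then shift: t+4=x, p+4=t, o+4=s.

xts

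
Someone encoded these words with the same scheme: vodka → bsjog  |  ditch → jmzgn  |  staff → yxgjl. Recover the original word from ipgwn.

Shifts by position in vodka: pos 0: v→b (+6), pos 1: o→s (+4), pos 2: d→j (+6), pos 3: k→o (+4) — repeating every 2. The shifts repeat in a cycle of length 2: positions 0,1,… shift by +6, +4, then the pattern repeats.
Reversing it on ipgwn: i−6=c, p−4=l, g−6=a, w−4=s, n−6=h.

clash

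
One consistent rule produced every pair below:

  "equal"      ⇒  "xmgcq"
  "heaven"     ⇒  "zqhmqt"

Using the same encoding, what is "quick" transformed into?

wougc

The output letters match the input read backwards, each shifted +12: equal reversed is lauqe. The word is reversed, then every letter is shifted forward by 12.
For quick: reverse → kciuq; then shift: k+12=w, c+12=o, i+12=u, u+12=g, q+12=c.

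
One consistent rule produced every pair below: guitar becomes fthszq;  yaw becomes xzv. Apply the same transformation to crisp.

bqhro

Compare letters: g→f is +25, u→t is +25, i→h is +25 — a constant shift. Each letter is shifted forward by 25 in the alphabet (a Caesar shift of +25).
For crisp: c+25=b, r+25=q, i+25=h, s+25=r, p+25=o.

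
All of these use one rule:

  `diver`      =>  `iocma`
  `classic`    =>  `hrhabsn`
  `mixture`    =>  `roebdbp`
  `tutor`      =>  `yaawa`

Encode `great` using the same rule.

lxlic

In diver: d→i is +5, i→o is +6, v→c is +7, e→m is +8 — the shift increases by 1 each position. The shift increases by 1 at each position, starting from +5: 5, 6, 7, ….
For great: g+5=l, r+6=x, e+7=l, a+8=i, t+9=c.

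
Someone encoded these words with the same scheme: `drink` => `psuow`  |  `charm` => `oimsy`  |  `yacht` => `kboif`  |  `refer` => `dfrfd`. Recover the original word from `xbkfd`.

layer

Shifts by position in drink: pos 0: d→p (+12), pos 1: r→s (+1), pos 2: i→u (+12), pos 3: n→o (+1) — repeating every 2. The shifts repeat in a cycle of length 2: positions 0,1,… shift by +12, +1, then the pattern repeats.
Reversing it on xbkfd: x−12=l, b−1=a, k−12=y, f−1=e, d−12=r.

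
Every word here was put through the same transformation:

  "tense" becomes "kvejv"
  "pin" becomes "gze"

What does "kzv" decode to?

Compare letters: t→k is +17, e→v is +17, n→e is +17 — a constant shift. It's a constant shift of +17 (ROT17).
Reversing it on kzv: k−17=t, z−17=i, v−17=e.

tie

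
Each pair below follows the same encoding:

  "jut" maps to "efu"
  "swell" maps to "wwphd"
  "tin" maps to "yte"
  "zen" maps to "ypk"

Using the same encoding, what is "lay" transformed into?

jlw

The output letters match the input read backwards, each shifted +11: jut reversed is tuj. Read the word backwards and shift each letter +11.
On lay: reverse → yal; then shift: y+11=j, a+11=l, l+11=w.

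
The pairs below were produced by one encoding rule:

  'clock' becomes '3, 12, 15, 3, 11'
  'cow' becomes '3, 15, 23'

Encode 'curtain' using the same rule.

3, 21, 18, 20, 1, 9, 14

c is letter #3 and maps to 3: an offset of 0. Letters become their 1-indexed alphabet positions: a=1 … z=26.
For curtain: c=3→3, u=21→21, r=18→18, t=20→20, a=1→1, i=9→9, n=14→14.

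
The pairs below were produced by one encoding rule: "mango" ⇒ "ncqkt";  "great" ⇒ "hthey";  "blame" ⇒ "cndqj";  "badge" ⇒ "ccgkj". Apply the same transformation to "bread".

cthei

In mango: m→n is +1, a→c is +2, n→q is +3, g→k is +4 — the shift increases by 1 each position. Letter i (0-indexed) is shifted by i+1, so successive shifts are 1, 2, 3, ….
On bread: b+1=c, r+2=t, e+3=h, a+4=e, d+5=i.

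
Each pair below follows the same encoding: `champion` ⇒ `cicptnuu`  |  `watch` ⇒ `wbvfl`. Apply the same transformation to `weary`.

wfcuc

In champion: c→c is +0, h→i is +1, a→c is +2, m→p is +3 — the shift increases by 1 each position. The shift increases by 1 at each position, starting from +0: 0, 1, 2, ….
Applying it to weary: w+0=w, e+1=f, a+2=c, r+3=u, y+4=c.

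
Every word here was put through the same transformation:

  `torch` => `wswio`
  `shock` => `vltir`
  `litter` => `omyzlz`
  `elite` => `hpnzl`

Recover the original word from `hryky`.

In torch: t→w is +3, o→s is +4, r→w is +5, c→i is +6 — the shift increases by 1 each position. Each letter shifts forward by (position + 3), i.e. 3, 4, 5, … — the shift grows by one for each successive letter.
Decoding hryky: h−3=e, r−4=n, y−5=t, k−6=e, y−7=r.

enter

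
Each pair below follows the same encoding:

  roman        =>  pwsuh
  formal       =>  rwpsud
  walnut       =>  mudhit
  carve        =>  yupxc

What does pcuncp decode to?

reader

r(17)→p(15) and o(14)→w(22) fit y≡15x+20 (mod 26); the inverse of 15 mod 26 is 7. Each letter's alphabet position (a=0..z=25) is mapped through 15·x+20 mod 26 — an affine cipher.
Decoding pcuncp: p(15)→7·(15−20)≡17=r; c(2)→7·(2−20)≡4=e; u(20)→7·(20−20)≡0=a; n(13)→7·(13−20)≡3=d; c(2)→7·(2−20)≡4=e; p(15)→7·(15−20)≡17=r (all mod 26).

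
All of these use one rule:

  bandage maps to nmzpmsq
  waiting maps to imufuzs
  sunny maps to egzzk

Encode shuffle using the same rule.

Compare letters: b→n is +12, a→m is +12, n→z is +12 — a constant shift. This is a Caesar cipher with shift 12.
On shuffle: s+12=e, h+12=t, u+12=g, f+12=r, f+12=r, l+12=x, e+12=q.

etgrrxq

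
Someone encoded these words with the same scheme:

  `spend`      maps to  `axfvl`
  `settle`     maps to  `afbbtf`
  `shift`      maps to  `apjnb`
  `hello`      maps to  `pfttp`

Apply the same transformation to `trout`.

bzpvb

The rule splits by letter class: vowels +1, consonants +8.
For trout: t(cons)+8=b, r(cons)+8=z, o(vowel)+1=p, u(vowel)+1=v, t(cons)+8=b.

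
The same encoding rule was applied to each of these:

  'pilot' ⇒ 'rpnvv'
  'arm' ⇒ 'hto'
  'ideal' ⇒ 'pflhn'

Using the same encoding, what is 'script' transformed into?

The shift depends on letter class: consonant p→r is +2, but vowel i→p is +7. The rule splits by letter class: vowels +7, consonants +2.
On script: s(cons)+2=u, c(cons)+2=e, r(cons)+2=t, i(vowel)+7=p, p(cons)+2=r, t(cons)+2=v.

uetprv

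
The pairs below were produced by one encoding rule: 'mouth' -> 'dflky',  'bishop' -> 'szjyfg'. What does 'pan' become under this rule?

gre

This is a Caesar cipher with shift 17.
Applying it to pan: p+17=g, a+17=r, n+17=e.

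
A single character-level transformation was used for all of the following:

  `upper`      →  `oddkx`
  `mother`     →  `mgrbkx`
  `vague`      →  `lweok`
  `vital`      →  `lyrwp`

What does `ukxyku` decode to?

series

u(20)→o(14) and p(15)→d(3) fit y≡23x+22 (mod 26); the inverse of 23 mod 26 is 17. Each letter's alphabet position (a=0..z=25) is mapped through 23·x+22 mod 26 — an affine cipher.
Undoing it on ukxyku: u(20)→17·(20−22)≡18=s; k(10)→17·(10−22)≡4=e; x(23)→17·(23−22)≡17=r; y(24)→17·(24−22)≡8=i; k(10)→17·(10−22)≡4=e; u(20)→17·(20−22)≡18=s (all mod 26).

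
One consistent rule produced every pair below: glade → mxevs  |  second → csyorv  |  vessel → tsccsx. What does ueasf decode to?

maker

g(6)→m(12) and l(11)→x(23) fit y≡23x+4 (mod 26); the inverse of 23 mod 26 is 17. This is an affine cipher: with a=0,…,z=25, each position x becomes (23x+4) mod 26.
Decoding ueasf: u(20)→17·(20−4)≡12=m; e(4)→17·(4−4)≡0=a; a(0)→17·(0−4)≡10=k; s(18)→17·(18−4)≡4=e; f(5)→17·(5−4)≡17=r (all mod 26).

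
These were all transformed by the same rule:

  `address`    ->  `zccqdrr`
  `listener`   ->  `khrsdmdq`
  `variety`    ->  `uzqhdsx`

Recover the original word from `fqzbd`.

Each letter is shifted forward by 25 in the alphabet (a Caesar shift of +25).
Reversing it on fqzbd: f−25=g, q−25=r, z−25=a, b−25=c, d−25=e.

grace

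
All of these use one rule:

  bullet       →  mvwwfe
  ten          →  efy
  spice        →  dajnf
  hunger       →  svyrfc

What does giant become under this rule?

The rule splits by letter class: vowels +1, consonants +11.
Applying it to giant: g(cons)+11=r, i(vowel)+1=j, a(vowel)+1=b, n(cons)+11=y, t(cons)+11=e.

rjbye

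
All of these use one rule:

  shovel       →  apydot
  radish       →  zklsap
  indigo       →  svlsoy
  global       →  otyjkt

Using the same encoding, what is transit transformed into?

bzkvasb

The rule splits by letter class: vowels +10, consonants +8.
On transit: t(cons)+8=b, r(cons)+8=z, a(vowel)+10=k, n(cons)+8=v, s(cons)+8=a, i(vowel)+10=s, t(cons)+8=b.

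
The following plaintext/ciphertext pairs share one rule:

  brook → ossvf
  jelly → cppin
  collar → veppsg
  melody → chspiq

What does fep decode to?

The word is reversed, then every letter is shifted forward by 4.
Decoding fep: shift back: f−4=b, e−4=a, p−4=l → bal; then reverse → lab.

lab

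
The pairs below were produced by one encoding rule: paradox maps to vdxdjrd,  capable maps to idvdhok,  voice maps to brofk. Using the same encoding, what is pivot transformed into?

Shifts by position in paradox: pos 0: p→v (+6), pos 1: a→d (+3), pos 2: r→x (+6), pos 3: a→d (+3) — repeating every 2. A repeating key of period 2 is used — shifts +6, +3 over and over.
On pivot: p+6=v, i+3=l, v+6=b, o+3=r, t+6=z.

vlbrz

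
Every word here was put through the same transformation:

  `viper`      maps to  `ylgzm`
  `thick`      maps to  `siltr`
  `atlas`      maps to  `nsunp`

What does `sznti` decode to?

teach

Treating letters as 0–25, the rule is x ↦ 3x + 13 (mod 26).
Reversing it on sznti: s(18)→9·(18−13)≡19=t; z(25)→9·(25−13)≡4=e; n(13)→9·(13−13)≡0=a; t(19)→9·(19−13)≡2=c; i(8)→9·(8−13)≡7=h (all mod 26).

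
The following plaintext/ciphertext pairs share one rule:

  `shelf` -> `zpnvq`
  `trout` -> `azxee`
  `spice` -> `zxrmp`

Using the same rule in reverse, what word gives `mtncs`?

In shelf: s→z is +7, h→p is +8, e→n is +9, l→v is +10 — the shift increases by 1 each position. Each letter shifts forward by (position + 7), i.e. 7, 8, 9, … — the shift grows by one for each successive letter.
Reversing it on mtncs: m−7=f, t−8=l, n−9=e, c−10=s, s−11=h.

flesh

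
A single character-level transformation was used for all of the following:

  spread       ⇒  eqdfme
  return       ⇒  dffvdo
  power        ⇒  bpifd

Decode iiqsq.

where

It's a Vigenère-style cipher with numeric key [12,1]: position i shifts by key[i mod 2].
Undoing it on iiqsq: i−12=w, i−1=h, q−12=e, s−1=r, q−12=e.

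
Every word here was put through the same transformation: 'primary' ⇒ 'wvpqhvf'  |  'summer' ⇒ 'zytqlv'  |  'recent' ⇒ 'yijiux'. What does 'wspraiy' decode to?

The shifts repeat in a cycle of length 2: positions 0,1,… shift by +7, +4, then the pattern repeats.
Reversing it on wspraiy: w−7=p, s−4=o, p−7=i, r−4=n, a−7=t, i−4=e, y−7=r.

pointer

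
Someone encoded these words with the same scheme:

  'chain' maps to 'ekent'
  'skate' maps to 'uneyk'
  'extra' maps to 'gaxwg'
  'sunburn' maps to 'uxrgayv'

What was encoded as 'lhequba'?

In chain: c→e is +2, h→k is +3, a→e is +4, i→n is +5 — the shift increases by 1 each position. Each letter shifts forward by (position + 2), i.e. 2, 3, 4, … — the shift grows by one for each successive letter.
Decoding lhequba: l−2=j, h−3=e, e−4=a, q−5=l, u−6=o, b−7=u, a−8=s.

jealous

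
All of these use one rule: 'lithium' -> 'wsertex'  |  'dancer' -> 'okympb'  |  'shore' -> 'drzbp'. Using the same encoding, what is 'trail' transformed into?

eblsw

Shifts by position in lithium: pos 0: l→w (+11), pos 1: i→s (+10), pos 2: t→e (+11), pos 3: h→r (+10) — repeating every 2. A repeating key of period 2 is used — shifts +11, +10 over and over.
On trail: t+11=e, r+10=b, a+11=l, i+10=s, l+11=w.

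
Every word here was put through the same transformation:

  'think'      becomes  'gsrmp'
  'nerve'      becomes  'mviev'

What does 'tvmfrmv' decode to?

genuine

Each pair mirrors across the alphabet (t↔g, h↔s, i↔r): positions sum to 25. Letters are reflected about the middle of the alphabet (position → 25−position): Atbash.
Decoding tvmfrmv: t↔g, v↔e, m↔n, f↔u, r↔i, m↔n, v↔e.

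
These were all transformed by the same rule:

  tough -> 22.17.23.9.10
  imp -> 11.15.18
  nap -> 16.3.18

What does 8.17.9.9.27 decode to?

t is letter #20 and maps to 22: an offset of 2. Each letter is replaced by its alphabet position (a=1..z=26) + 2.
Decoding 8.17.9.9.27: 8→(8−2)÷1=6=f, 17→(17−2)÷1=15=o, 9→(9−2)÷1=7=g, 9→(9−2)÷1=7=g, 27→(27−2)÷1=25=y.

foggy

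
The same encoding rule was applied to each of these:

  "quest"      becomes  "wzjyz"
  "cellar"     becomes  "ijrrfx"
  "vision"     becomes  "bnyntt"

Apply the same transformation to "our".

The shift depends on letter class: consonant q→w is +6, but vowel u→z is +5. Two shifts are in play — +5 for a/e/i/o/u, +6 for every other letter.
For our: o(vowel)+5=t, u(vowel)+5=z, r(cons)+6=x.

tzx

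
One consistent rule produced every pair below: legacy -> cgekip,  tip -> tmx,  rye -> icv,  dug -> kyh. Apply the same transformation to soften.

The output letters match the input read backwards, each shifted +4: legacy reversed is ycagel. The word is reversed, then every letter is shifted forward by 4.
Applying it to soften: reverse → netfos; then shift: n+4=r, e+4=i, t+4=x, f+4=j, o+4=s, s+4=w.

rixjsw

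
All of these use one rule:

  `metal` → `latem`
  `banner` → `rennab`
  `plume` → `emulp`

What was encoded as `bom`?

mob

The output letters match the input read backwards: metal reversed is latem. The word is simply reversed.
Reversing it on bom: then reverse → mob.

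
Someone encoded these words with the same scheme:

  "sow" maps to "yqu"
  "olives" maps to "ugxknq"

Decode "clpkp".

ninja

The output letters match the input read backwards, each shifted +2: sow reversed is wos. Read the word backwards and shift each letter +2.
Undoing it on clpkp: shift back: c−2=a, l−2=j, p−2=n, k−2=i, p−2=n → ajnin; then reverse → ninja.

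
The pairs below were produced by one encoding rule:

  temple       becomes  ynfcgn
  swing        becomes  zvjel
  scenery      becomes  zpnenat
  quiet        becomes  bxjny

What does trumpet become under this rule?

t(19)→y(24) and e(4)→n(13) fit y≡25x+17 (mod 26); the inverse of 25 mod 26 is 25. This is an affine cipher: with a=0,…,z=25, each position x becomes (25x+17) mod 26.
For trumpet: t(19)→25·19+17≡24=y; r(17)→25·17+17≡0=a; u(20)→25·20+17≡23=x; m(12)→25·12+17≡5=f; p(15)→25·15+17≡2=c; e(4)→25·4+17≡13=n; t(19)→25·19+17≡24=y (all mod 26).

yaxfcny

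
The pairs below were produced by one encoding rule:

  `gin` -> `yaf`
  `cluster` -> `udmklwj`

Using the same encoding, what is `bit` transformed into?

Compare letters: g→y is +18, i→a is +18, n→f is +18 — a constant shift. Every letter moves 18 places later in the alphabet, wrapping around z→a.
Applying it to bit: b+18=t, i+18=a, t+18=l.

tal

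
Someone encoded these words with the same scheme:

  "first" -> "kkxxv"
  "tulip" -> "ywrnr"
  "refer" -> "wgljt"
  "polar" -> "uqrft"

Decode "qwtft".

It's a Vigenère-style cipher with numeric key [5,2,6]: position i shifts by key[i mod 3].
Decoding qwtft: q−5=l, w−2=u, t−6=n, f−5=a, t−2=r.

lunar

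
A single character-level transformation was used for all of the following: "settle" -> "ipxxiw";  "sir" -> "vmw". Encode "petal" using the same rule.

The word is reversed, then every letter is shifted forward by 4.
Applying it to petal: reverse → latep; then shift: l+4=p, a+4=e, t+4=x, e+4=i, p+4=t.

pexit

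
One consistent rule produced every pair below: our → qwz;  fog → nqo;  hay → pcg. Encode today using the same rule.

The shift depends on letter class: consonant r→z is +8, but vowel o→q is +2. Vowels shift forward by 2 and consonants shift forward by 8.
For today: t(cons)+8=b, o(vowel)+2=q, d(cons)+8=l, a(vowel)+2=c, y(cons)+8=g.

bqlcg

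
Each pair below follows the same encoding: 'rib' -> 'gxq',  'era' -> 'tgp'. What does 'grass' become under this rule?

vgphh

Compare letters: r→g is +15, i→x is +15, b→q is +15 — a constant shift. Every letter moves 15 places later in the alphabet, wrapping around z→a.
On grass: g+15=v, r+15=g, a+15=p, s+15=h, s+15=h.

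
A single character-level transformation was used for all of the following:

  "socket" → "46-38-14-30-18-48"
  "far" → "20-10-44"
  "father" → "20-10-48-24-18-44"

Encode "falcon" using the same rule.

With a=1..z=26, the number is 2·pos + 8.
On falcon: f=6→20, a=1→10, l=12→32, c=3→14, o=15→38, n=14→36.

20-10-32-14-38-36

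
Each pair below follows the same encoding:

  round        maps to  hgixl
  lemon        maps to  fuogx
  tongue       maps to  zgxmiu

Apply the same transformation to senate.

quxkzu

r(17)→h(7) and o(14)→g(6) fit y≡9x+10 (mod 26); the inverse of 9 mod 26 is 3. This is an affine cipher: with a=0,…,z=25, each position x becomes (9x+10) mod 26.
For senate: s(18)→9·18+10≡16=q; e(4)→9·4+10≡20=u; n(13)→9·13+10≡23=x; a(0)→9·0+10≡10=k; t(19)→9·19+10≡25=z; e(4)→9·4+10≡20=u (all mod 26).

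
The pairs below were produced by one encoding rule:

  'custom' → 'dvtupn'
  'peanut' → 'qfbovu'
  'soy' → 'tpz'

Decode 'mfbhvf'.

Compare letters: c→d is +1, u→v is +1, s→t is +1 — a constant shift. Every letter moves 1 place later in the alphabet, wrapping around z→a.
Decoding mfbhvf: m−1=l, f−1=e, b−1=a, h−1=g, v−1=u, f−1=e.

league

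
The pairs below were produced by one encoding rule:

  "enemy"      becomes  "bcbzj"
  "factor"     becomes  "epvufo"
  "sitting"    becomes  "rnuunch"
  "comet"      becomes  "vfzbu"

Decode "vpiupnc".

captain

e(4)→b(1) and n(13)→c(2) fit y≡3x+15 (mod 26); the inverse of 3 mod 26 is 9. Each letter's alphabet position (a=0..z=25) is mapped through 3·x+15 mod 26 — an affine cipher.
Undoing it on vpiupnc: v(21)→9·(21−15)≡2=c; p(15)→9·(15−15)≡0=a; i(8)→9·(8−15)≡15=p; u(20)→9·(20−15)≡19=t; p(15)→9·(15−15)≡0=a; n(13)→9·(13−15)≡8=i; c(2)→9·(2−15)≡13=n (all mod 26).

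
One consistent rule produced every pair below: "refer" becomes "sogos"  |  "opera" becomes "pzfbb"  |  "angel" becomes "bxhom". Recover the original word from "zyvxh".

Shifts by position in refer: pos 0: r→s (+1), pos 1: e→o (+10), pos 2: f→g (+1), pos 3: e→o (+10) — repeating every 2. It's a Vigenère-style cipher with numeric key [1,10]: position i shifts by key[i mod 2].
Decoding zyvxh: z−1=y, y−10=o, v−1=u, x−10=n, h−1=g.

young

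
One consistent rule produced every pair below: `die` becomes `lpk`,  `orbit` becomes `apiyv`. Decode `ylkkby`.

rudder

The output letters match the input read backwards, each shifted +7: die reversed is eid. Two steps: reverse the string, then apply a Caesar shift of +7.
Undoing it on ylkkby: shift back: y−7=r, l−7=e, k−7=d, k−7=d, b−7=u, y−7=r → reddur; then reverse → rudder.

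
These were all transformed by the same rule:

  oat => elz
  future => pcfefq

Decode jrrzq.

foggy

The output letters match the input read backwards, each shifted +11: oat reversed is tao. Two steps: reverse the string, then apply a Caesar shift of +11.
Undoing it on jrrzq: shift back: j−11=y, r−11=g, r−11=g, z−11=o, q−11=f → yggof; then reverse → foggy.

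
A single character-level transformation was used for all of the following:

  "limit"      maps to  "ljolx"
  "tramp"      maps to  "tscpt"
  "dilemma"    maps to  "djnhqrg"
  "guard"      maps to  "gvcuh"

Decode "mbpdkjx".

manager

In limit: l→l is +0, i→j is +1, m→o is +2, i→l is +3 — the shift increases by 1 each position. Each letter shifts forward by its position index (0, 1, 2, …) — the shift grows by one for each successive letter.
Reversing it on mbpdkjx: m−0=m, b−1=a, p−2=n, d−3=a, k−4=g, j−5=e, x−6=r.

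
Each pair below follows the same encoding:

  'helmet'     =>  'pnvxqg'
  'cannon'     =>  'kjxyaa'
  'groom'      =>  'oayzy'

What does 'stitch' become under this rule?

In helmet: h→p is +8, e→n is +9, l→v is +10, m→x is +11 — the shift increases by 1 each position. The shift increases by 1 at each position, starting from +8: 8, 9, 10, ….
Applying it to stitch: s+8=a, t+9=c, i+10=s, t+11=e, c+12=o, h+13=u.

acseou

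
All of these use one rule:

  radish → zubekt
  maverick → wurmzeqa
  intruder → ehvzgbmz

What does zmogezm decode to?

require

This is an affine cipher: with a=0,…,z=25, each position x becomes (11x+20) mod 26.
Decoding zmogezm: z(25)→19·(25−20)≡17=r; m(12)→19·(12−20)≡4=e; o(14)→19·(14−20)≡16=q; g(6)→19·(6−20)≡20=u; e(4)→19·(4−20)≡8=i; z(25)→19·(25−20)≡17=r; m(12)→19·(12−20)≡4=e (all mod 26).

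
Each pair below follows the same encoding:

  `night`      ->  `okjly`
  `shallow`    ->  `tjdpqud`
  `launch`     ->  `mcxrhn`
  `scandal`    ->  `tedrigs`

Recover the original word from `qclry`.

paint

In night: n→o is +1, i→k is +2, g→j is +3, h→l is +4 — the shift increases by 1 each position. The shift increases by 1 at each position, starting from +1: 1, 2, 3, ….
Undoing it on qclry: q−1=p, c−2=a, l−3=i, r−4=n, y−5=t.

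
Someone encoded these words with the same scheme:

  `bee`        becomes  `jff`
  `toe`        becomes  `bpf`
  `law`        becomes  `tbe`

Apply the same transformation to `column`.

The shift depends on letter class: consonant b→j is +8, but vowel e→f is +1. Vowels shift forward by 1 and consonants shift forward by 8.
On column: c(cons)+8=k, o(vowel)+1=p, l(cons)+8=t, u(vowel)+1=v, m(cons)+8=u, n(cons)+8=v.

kptvuv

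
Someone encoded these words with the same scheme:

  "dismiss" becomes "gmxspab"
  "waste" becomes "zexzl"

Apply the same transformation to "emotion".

hqtzpww

In dismiss: d→g is +3, i→m is +4, s→x is +5, m→s is +6 — the shift increases by 1 each position. Each letter shifts forward by (position + 3), i.e. 3, 4, 5, … — the shift grows by one for each successive letter.
For emotion: e+3=h, m+4=q, o+5=t, t+6=z, i+7=p, o+8=w, n+9=w.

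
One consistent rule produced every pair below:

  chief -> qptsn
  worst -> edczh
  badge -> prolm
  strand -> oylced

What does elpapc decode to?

repeat

The output letters match the input read backwards, each shifted +11: chief reversed is feihc. Two steps: reverse the string, then apply a Caesar shift of +11.
Undoing it on elpapc: shift back: e−11=t, l−11=a, p−11=e, a−11=p, p−11=e, c−11=r → taeper; then reverse → repeat.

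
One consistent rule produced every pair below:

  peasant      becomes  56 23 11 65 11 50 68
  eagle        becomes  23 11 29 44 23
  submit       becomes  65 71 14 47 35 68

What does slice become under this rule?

65 44 35 17 23

p(#16)→56 and e(#5)→23: differences scale by 3, so n = 3·pos + 8. The formula is n = 3×(alphabet index, a=1) + 8.
For slice: s=19→65, l=12→44, i=9→35, c=3→17, e=5→23.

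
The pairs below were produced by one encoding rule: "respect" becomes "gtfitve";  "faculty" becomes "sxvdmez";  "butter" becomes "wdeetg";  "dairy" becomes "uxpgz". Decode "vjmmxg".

r(17)→g(6) and e(4)→t(19) fit y≡25x+23 (mod 26); the inverse of 25 mod 26 is 25. Each letter's alphabet position (a=0..z=25) is mapped through 25·x+23 mod 26 — an affine cipher.
Decoding vjmmxg: v(21)→25·(21−23)≡2=c; j(9)→25·(9−23)≡14=o; m(12)→25·(12−23)≡11=l; m(12)→25·(12−23)≡11=l; x(23)→25·(23−23)≡0=a; g(6)→25·(6−23)≡17=r (all mod 26).

collar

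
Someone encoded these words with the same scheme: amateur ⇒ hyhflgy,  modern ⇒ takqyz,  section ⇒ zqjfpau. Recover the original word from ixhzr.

The shifts repeat in a cycle of length 2: positions 0,1,… shift by +7, +12, then the pattern repeats.
Undoing it on ixhzr: i−7=b, x−12=l, h−7=a, z−12=n, r−7=k.

blank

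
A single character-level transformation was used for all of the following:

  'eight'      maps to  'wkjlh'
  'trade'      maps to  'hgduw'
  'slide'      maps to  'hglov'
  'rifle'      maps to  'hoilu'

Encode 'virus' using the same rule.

The output letters match the input read backwards, each shifted +3: eight reversed is thgie. Read the word backwards and shift each letter +3.
For virus: reverse → suriv; then shift: s+3=v, u+3=x, r+3=u, i+3=l, v+3=y.

vxuly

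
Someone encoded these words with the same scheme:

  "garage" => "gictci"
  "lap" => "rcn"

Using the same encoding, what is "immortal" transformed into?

Two steps: reverse the string, then apply a Caesar shift of +2.
On immortal: reverse → latrommi; then shift: l+2=n, a+2=c, t+2=v, r+2=t, o+2=q, m+2=o, m+2=o, i+2=k.

ncvtqook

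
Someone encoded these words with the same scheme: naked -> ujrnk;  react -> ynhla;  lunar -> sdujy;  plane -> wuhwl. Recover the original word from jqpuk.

It's a Vigenère-style cipher with numeric key [7,9]: position i shifts by key[i mod 2].
Undoing it on jqpuk: j−7=c, q−9=h, p−7=i, u−9=l, k−7=d.

child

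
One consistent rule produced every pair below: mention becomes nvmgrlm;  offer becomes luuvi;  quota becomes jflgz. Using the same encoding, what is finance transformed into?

Each pair mirrors across the alphabet (m↔n, e↔v, n↔m): positions sum to 25. Letters are reflected about the middle of the alphabet (position → 25−position): Atbash.
For finance: f↔u, i↔r, n↔m, a↔z, n↔m, c↔x, e↔v.

urmzmxv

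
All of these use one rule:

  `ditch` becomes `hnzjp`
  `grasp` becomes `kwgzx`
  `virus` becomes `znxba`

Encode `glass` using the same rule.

In ditch: d→h is +4, i→n is +5, t→z is +6, c→j is +7 — the shift increases by 1 each position. Letter i (0-indexed) is shifted by i+4, so successive shifts are 4, 5, 6, ….
On glass: g+4=k, l+5=q, a+6=g, s+7=z, s+8=a.

kqgza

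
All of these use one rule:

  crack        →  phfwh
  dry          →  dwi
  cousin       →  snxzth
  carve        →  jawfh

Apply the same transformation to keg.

ljp

The output letters match the input read backwards, each shifted +5: crack reversed is kcarc. Two steps: reverse the string, then apply a Caesar shift of +5.
On keg: reverse → gek; then shift: g+5=l, e+5=j, k+5=p.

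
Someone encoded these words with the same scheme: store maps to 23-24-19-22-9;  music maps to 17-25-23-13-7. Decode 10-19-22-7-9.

force

Each letter is replaced by its alphabet position (a=1..z=26) + 4.
Decoding 10-19-22-7-9: 10→(10−4)÷1=6=f, 19→(19−4)÷1=15=o, 22→(22−4)÷1=18=r, 7→(7−4)÷1=3=c, 9→(9−4)÷1=5=e.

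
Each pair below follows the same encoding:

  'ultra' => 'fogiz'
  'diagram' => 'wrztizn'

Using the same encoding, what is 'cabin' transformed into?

Each pair mirrors across the alphabet (u↔f, l↔o, t↔g): positions sum to 25. Letters are reflected about the middle of the alphabet (position → 25−position): Atbash.
On cabin: c↔x, a↔z, b↔y, i↔r, n↔m.

xzyrm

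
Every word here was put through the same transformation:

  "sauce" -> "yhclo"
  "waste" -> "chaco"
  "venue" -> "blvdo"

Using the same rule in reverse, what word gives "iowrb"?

choir

The shift increases by 1 at each position, starting from +6: 6, 7, 8, ….
Decoding iowrb: i−6=c, o−7=h, w−8=o, r−9=i, b−10=r.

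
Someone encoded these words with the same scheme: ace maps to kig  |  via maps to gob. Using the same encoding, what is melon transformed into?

turks

The output letters match the input read backwards, each shifted +6: ace reversed is eca. Read the word backwards and shift each letter +6.
On melon: reverse → nolem; then shift: n+6=t, o+6=u, l+6=r, e+6=k, m+6=s.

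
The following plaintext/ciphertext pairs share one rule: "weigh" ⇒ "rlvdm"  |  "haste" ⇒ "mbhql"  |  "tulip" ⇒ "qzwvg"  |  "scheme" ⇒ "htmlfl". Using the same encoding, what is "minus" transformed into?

w(22)→r(17) and e(4)→l(11) fit y≡9x+1 (mod 26); the inverse of 9 mod 26 is 3. Each letter's alphabet position (a=0..z=25) is mapped through 9·x+1 mod 26 — an affine cipher.
For minus: m(12)→9·12+1≡5=f; i(8)→9·8+1≡21=v; n(13)→9·13+1≡14=o; u(20)→9·20+1≡25=z; s(18)→9·18+1≡7=h (all mod 26).

fvozh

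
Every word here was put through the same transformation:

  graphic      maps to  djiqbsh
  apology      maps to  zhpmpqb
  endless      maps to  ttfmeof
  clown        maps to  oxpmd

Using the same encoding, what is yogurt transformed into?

Read the word backwards and shift each letter +1.
For yogurt: reverse → trugoy; then shift: t+1=u, r+1=s, u+1=v, g+1=h, o+1=p, y+1=z.

usvhpz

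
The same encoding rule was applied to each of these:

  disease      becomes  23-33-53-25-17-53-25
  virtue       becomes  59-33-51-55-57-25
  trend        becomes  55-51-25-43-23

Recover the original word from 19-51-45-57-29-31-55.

d(#4)→23 and i(#9)→33: differences scale by 2, so n = 2·pos + 15. With a=1..z=26, the number is 2·pos + 15.
Reversing it on 19-51-45-57-29-31-55: 19→(19−15)÷2=2=b, 51→(51−15)÷2=18=r, 45→(45−15)÷2=15=o, 57→(57−15)÷2=21=u, 29→(29−15)÷2=7=g, 31→(31−15)÷2=8=h, 55→(55−15)÷2=20=t.

brought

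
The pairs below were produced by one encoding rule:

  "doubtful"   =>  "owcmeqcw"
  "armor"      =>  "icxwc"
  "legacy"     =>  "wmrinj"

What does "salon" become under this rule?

diwwy

The shift depends on letter class: consonant d→o is +11, but vowel o→w is +8. Two shifts are in play — +8 for a/e/i/o/u, +11 for every other letter.
For salon: s(cons)+11=d, a(vowel)+8=i, l(cons)+11=w, o(vowel)+8=w, n(cons)+11=y.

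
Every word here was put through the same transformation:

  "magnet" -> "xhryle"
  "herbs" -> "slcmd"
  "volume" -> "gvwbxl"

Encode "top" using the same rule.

The shift depends on letter class: consonant m→x is +11, but vowel a→h is +7. Two shifts are in play — +7 for a/e/i/o/u, +11 for every other letter.
For top: t(cons)+11=e, o(vowel)+7=v, p(cons)+11=a.

eva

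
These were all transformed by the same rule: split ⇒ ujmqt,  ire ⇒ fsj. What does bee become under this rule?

The output letters match the input read backwards, each shifted +1: split reversed is tilps. The word is reversed, then every letter is shifted forward by 1.
For bee: reverse → eeb; then shift: e+1=f, e+1=f, b+1=c.

ffc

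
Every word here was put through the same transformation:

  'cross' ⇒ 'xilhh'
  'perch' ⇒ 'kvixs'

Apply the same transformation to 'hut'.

sfg

Each pair mirrors across the alphabet (c↔x, r↔i, o↔l): positions sum to 25. Letters are reflected about the middle of the alphabet (position → 25−position): Atbash.
Applying it to hut: h↔s, u↔f, t↔g.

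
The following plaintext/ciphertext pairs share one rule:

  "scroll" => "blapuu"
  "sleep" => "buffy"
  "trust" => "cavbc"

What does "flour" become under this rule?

The shift depends on letter class: consonant s→b is +9, but vowel o→p is +1. Vowels shift forward by 1 and consonants shift forward by 9.
For flour: f(cons)+9=o, l(cons)+9=u, o(vowel)+1=p, u(vowel)+1=v, r(cons)+9=a.

oupva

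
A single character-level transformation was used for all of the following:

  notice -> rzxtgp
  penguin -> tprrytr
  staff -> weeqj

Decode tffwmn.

public

Shifts by position in notice: pos 0: n→r (+4), pos 1: o→z (+11), pos 2: t→x (+4), pos 3: i→t (+11) — repeating every 2. The shifts repeat in a cycle of length 2: positions 0,1,… shift by +4, +11, then the pattern repeats.
Undoing it on tffwmn: t−4=p, f−11=u, f−4=b, w−11=l, m−4=i, n−11=c.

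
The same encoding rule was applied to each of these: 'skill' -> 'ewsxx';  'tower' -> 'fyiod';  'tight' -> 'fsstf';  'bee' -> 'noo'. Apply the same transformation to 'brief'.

ndsor

Two shifts are in play — +10 for a/e/i/o/u, +12 for every other letter.
For brief: b(cons)+12=n, r(cons)+12=d, i(vowel)+10=s, e(vowel)+10=o, f(cons)+12=r.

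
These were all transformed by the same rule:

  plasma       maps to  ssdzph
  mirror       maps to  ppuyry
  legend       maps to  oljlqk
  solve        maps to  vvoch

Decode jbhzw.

guest

A repeating key of period 2 is used — shifts +3, +7 over and over.
Reversing it on jbhzw: j−3=g, b−7=u, h−3=e, z−7=s, w−3=t.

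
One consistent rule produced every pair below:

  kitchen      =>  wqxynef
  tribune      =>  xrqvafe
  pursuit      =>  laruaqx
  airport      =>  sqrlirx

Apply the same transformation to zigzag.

k(10)→w(22) and i(8)→q(16) fit y≡3x+18 (mod 26); the inverse of 3 mod 26 is 9. This is an affine cipher: with a=0,…,z=25, each position x becomes (3x+18) mod 26.
For zigzag: z(25)→3·25+18≡15=p; i(8)→3·8+18≡16=q; g(6)→3·6+18≡10=k; z(25)→3·25+18≡15=p; a(0)→3·0+18≡18=s; g(6)→3·6+18≡10=k (all mod 26).

pqkpsk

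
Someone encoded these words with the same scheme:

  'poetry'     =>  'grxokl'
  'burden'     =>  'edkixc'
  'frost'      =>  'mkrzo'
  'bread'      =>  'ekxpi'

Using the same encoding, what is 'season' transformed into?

This is an affine cipher: with a=0,…,z=25, each position x becomes (15x+15) mod 26.
For season: s(18)→15·18+15≡25=z; e(4)→15·4+15≡23=x; a(0)→15·0+15≡15=p; s(18)→15·18+15≡25=z; o(14)→15·14+15≡17=r; n(13)→15·13+15≡2=c (all mod 26).

zxpzrc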